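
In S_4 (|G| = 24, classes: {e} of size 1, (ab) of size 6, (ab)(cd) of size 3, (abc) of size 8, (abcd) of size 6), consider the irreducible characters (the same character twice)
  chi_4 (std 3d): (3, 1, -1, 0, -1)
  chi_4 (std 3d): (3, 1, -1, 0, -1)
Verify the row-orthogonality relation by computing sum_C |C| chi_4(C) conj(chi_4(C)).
Sum = 24 = |G| = 24; so <chi_4, chi_4> = 1 (norm-1 confirms irreducibility).

Proof sketch: Compute term by term over conjugacy classes (|C| * chi_4(C) * conj(chi_4(C))):
  1*(3)*conj(3) + 6*(1)*conj(1) + 3*(-1)*conj(-1) + 8*(0)*conj(0) + 6*(-1)*conj(-1)
  = (9) + (6) + (3) + (0) + (6)
  = 24.
Dividing by |G| = 24 gives 24/24 = 1, matching the row-orthogonality relation <chi_4, chi_4> = [chi_4 = chi_4].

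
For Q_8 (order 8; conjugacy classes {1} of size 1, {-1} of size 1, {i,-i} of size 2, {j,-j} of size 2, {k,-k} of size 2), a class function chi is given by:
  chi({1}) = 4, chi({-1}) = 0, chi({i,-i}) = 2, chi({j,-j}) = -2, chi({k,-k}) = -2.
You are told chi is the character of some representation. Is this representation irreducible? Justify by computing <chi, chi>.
Not irreducible (reducible): <chi, chi> = 5 > 1.

Working: <chi, chi> = (1/|G|) sum_C |C| * |chi(C)|^2 = (1/8)[1*|4|^2 + 1*|0|^2 + 2*|2|^2 + 2*|-2|^2 + 2*|-2|^2]
  = (1/8)[(16) + (0) + (8) + (8) + (8)] = 40/8 = 5.
A character is irreducible iff <chi, chi> = 1, so this representation is reducible.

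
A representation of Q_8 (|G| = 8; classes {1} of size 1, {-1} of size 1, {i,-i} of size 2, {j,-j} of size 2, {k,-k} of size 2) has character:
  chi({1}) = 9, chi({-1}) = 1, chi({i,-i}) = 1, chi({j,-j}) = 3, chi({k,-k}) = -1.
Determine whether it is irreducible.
Not irreducible (reducible): <chi, chi> = 13 > 1.

Solution. <chi, chi> = (1/|G|) sum_C |C| * |chi(C)|^2 = (1/8)[1*|9|^2 + 1*|1|^2 + 2*|1|^2 + 2*|3|^2 + 2*|-1|^2]
  = (1/8)[(81) + (1) + (2) + (18) + (2)] = 104/8 = 13.
A character is irreducible iff <chi, chi> = 1, so this representation is reducible.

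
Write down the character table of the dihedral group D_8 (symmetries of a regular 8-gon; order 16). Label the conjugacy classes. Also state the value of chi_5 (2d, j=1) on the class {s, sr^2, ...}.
Conjugacy classes: {e} of size 1, {r^4} of size 1, {r^1, r^7} of size 2, {r^2, r^6} of size 2, {r^3, r^5} of size 2, {s, sr^2, ...} of size 4, {sr, sr^3, ...} of size 4.
Character table:
  irrep \ class              {e} (size 1)  {r^4} (size 1)  {r^1, r^7} (size 2)  {r^2, r^6} (size 2)  {r^3, r^5} (size 2)  {s, sr^2, ...} (size 4)  {sr, sr^3, ...} (size 4)
  chi_1 (triv)               1             1               1                    1                    1                    1                        1                       
  chi_2 (sign: r->1, s->-1)  1             1               1                    1                    1                    -1                       -1                      
  chi_3 (r->-1, s->1)        1             1               -1                   1                    -1                   1                        -1                      
  chi_4 (r->-1, s->-1)       1             1               -1                   1                    -1                   -1                       1                       
  chi_5 (2d, j=1)            2             -2              sqrt(2)              0                    -sqrt(2)             0                        0                       
  chi_6 (2d, j=2)            2             2               0                    -2                   0                    0                        0                       
  chi_7 (2d, j=3)            2             -2              -sqrt(2)             0                    sqrt(2)              0                        0                       

Spot check: chi_5 (2d, j=1) on {s, sr^2, ...} = 0.

Working: D_8 has order 2*8 = 16 with 7 conjugacy classes, hence 7 irreducibles. Sum of squared dims 1 + 1 + 1 + 1 + 4 + 4 + 4 = 16 = |G|. Linear characters come from the abelianisation; the 2-dimensional irreps have character r^k -> 2*cos(2*pi*j*k/8), reflections -> 0.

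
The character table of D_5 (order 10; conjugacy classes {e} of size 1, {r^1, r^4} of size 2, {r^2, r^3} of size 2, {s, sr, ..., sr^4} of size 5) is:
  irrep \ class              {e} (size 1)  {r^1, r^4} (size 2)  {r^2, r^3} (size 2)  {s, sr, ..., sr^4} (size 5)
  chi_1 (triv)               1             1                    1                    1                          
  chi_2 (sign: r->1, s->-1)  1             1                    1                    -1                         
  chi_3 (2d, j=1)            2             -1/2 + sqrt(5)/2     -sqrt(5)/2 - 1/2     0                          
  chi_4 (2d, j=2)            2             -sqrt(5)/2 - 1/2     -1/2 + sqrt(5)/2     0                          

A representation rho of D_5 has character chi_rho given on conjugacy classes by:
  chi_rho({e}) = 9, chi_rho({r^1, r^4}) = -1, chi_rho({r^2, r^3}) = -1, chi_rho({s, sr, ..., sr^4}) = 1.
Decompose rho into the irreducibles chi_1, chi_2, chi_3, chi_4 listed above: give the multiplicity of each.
Multiplicities: chi_1: 1, chi_2: 0, chi_3: 2, chi_4: 2.

Derivation: Use <chi_rho, chi> = (1/|G|) sum_C |C| * chi_rho(C) * conj(chi(C)) with |G| = 10 for each irreducible chi in the table:
  <chi_rho, chi_1> = (1/10)[1*(9)*conj(1) + 2*(-1)*conj(1) + 2*(-1)*conj(1) + 5*(1)*conj(1)]
      = (1/10)[(9) + (-2) + (-2) + (5)] = 10/10 = 1
  <chi_rho, chi_2> = (1/10)[1*(9)*conj(1) + 2*(-1)*conj(1) + 2*(-1)*conj(1) + 5*(1)*conj(-1)]
      = (1/10)[(9) + (-2) + (-2) + (-5)] = 0/10 = 0
  <chi_rho, chi_3> = (1/10)[1*(9)*conj(2) + 2*(-1)*conj(-1/2 + sqrt(5)/2) + 2*(-1)*conj(-sqrt(5)/2 - 1/2) + 5*(1)*conj(0)]
      = (1/10)[(18) + (1 - sqrt(5)) + (1 + sqrt(5)) + (0)] = 20/10 = 2
  <chi_rho, chi_4> = (1/10)[1*(9)*conj(2) + 2*(-1)*conj(-sqrt(5)/2 - 1/2) + 2*(-1)*conj(-1/2 + sqrt(5)/2) + 5*(1)*conj(0)]
      = (1/10)[(18) + (1 + sqrt(5)) + (1 - sqrt(5)) + (0)] = 20/10 = 2
Dimension check: dim(rho) = sum (mult * dim) = 1*1 + 0*1 + 2*2 + 2*2 = 9 = chi_rho(e) = 9.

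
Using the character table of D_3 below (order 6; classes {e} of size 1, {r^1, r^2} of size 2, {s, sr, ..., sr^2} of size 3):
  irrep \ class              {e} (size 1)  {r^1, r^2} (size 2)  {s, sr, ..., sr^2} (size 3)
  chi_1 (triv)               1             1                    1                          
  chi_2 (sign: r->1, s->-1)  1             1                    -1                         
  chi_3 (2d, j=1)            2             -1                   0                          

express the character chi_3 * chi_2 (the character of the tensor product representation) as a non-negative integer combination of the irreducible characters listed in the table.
chi_3 tensor chi_2 = chi_3 (all other irreducibles have multiplicity 0).

Working: The character of a tensor product is the pointwise product (chi_3 * chi_2)(C) = chi_3(C) * chi_2(C):
  {e}: (2)*(1), {r^1, r^2}: (-1)*(1), {s, sr, ..., sr^2}: (0)*(-1)
so (chi_3 * chi_2) takes values
  {e} -> 2, {r^1, r^2} -> -1, {s, sr, ..., sr^2} -> 0.
Now take the inner product of this character with each irreducible chi from the table, <chi_3*chi_2, chi> = (1/6) sum_C |C| (chi_3*chi_2)(C) conj(chi(C)):
  <chi_3*chi_2, chi_1> = (1/6)[1*(2)*conj(1) + 2*(-1)*conj(1) + 3*(0)*conj(1)]
      = (1/6)[(2) + (-2) + (0)] = 0/6 = 0
  <chi_3*chi_2, chi_2> = (1/6)[1*(2)*conj(1) + 2*(-1)*conj(1) + 3*(0)*conj(-1)]
      = (1/6)[(2) + (-2) + (0)] = 0/6 = 0
  <chi_3*chi_2, chi_3> = (1/6)[1*(2)*conj(2) + 2*(-1)*conj(-1) + 3*(0)*conj(0)]
      = (1/6)[(4) + (2) + (0)] = 6/6 = 1
Hence the multiplicities are chi_3: 1. Dimension check: dim(chi_3)*dim(chi_2) = 2*1 = 2 and sum (mult * dim) = 1*2 = 2.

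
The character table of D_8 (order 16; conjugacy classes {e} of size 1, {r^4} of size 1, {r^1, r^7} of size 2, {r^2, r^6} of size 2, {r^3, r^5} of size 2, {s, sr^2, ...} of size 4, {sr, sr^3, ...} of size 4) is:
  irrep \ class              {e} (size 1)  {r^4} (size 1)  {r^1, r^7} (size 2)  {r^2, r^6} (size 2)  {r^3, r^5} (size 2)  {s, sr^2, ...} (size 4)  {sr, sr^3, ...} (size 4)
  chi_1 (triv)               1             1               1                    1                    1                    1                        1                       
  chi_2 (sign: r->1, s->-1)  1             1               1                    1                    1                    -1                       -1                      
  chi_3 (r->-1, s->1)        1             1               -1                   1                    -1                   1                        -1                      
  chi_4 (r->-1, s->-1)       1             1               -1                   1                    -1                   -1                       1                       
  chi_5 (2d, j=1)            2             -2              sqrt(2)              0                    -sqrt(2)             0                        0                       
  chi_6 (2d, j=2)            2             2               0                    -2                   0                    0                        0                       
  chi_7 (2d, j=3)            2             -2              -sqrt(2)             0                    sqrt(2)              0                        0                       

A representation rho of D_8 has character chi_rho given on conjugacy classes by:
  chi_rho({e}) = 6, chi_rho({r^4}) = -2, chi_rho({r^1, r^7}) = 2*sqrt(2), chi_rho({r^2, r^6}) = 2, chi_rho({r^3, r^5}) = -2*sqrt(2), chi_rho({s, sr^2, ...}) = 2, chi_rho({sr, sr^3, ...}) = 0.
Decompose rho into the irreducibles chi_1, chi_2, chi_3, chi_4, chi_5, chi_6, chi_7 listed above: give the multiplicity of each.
Multiplicities: chi_1: 1, chi_2: 0, chi_3: 1, chi_4: 0, chi_5: 2, chi_6: 0, chi_7: 0.

Details: Use <chi_rho, chi> = (1/|G|) sum_C |C| * chi_rho(C) * conj(chi(C)) with |G| = 16 for each irreducible chi in the table:
  <chi_rho, chi_1> = (1/16)[1*(6)*conj(1) + 1*(-2)*conj(1) + 2*(2*sqrt(2))*conj(1) + 2*(2)*conj(1) + 2*(-2*sqrt(2))*conj(1) + 4*(2)*conj(1) + 4*(0)*conj(1)]
      = (1/16)[(6) + (-2) + (4*sqrt(2)) + (4) + (-4*sqrt(2)) + (8) + (0)] = 16/16 = 1
  <chi_rho, chi_2> = (1/16)[1*(6)*conj(1) + 1*(-2)*conj(1) + 2*(2*sqrt(2))*conj(1) + 2*(2)*conj(1) + 2*(-2*sqrt(2))*conj(1) + 4*(2)*conj(-1) + 4*(0)*conj(-1)]
      = (1/16)[(6) + (-2) + (4*sqrt(2)) + (4) + (-4*sqrt(2)) + (-8) + (0)] = 0/16 = 0
  <chi_rho, chi_3> = (1/16)[1*(6)*conj(1) + 1*(-2)*conj(1) + 2*(2*sqrt(2))*conj(-1) + 2*(2)*conj(1) + 2*(-2*sqrt(2))*conj(-1) + 4*(2)*conj(1) + 4*(0)*conj(-1)]
      = (1/16)[(6) + (-2) + (-4*sqrt(2)) + (4) + (4*sqrt(2)) + (8) + (0)] = 16/16 = 1
  <chi_rho, chi_4> = (1/16)[1*(6)*conj(1) + 1*(-2)*conj(1) + 2*(2*sqrt(2))*conj(-1) + 2*(2)*conj(1) + 2*(-2*sqrt(2))*conj(-1) + 4*(2)*conj(-1) + 4*(0)*conj(1)]
      = (1/16)[(6) + (-2) + (-4*sqrt(2)) + (4) + (4*sqrt(2)) + (-8) + (0)] = 0/16 = 0
  <chi_rho, chi_5> = (1/16)[1*(6)*conj(2) + 1*(-2)*conj(-2) + 2*(2*sqrt(2))*conj(sqrt(2)) + 2*(2)*conj(0) + 2*(-2*sqrt(2))*conj(-sqrt(2)) + 4*(2)*conj(0) + 4*(0)*conj(0)]
      = (1/16)[(12) + (4) + (8) + (0) + (8) + (0) + (0)] = 32/16 = 2
  <chi_rho, chi_6> = (1/16)[1*(6)*conj(2) + 1*(-2)*conj(2) + 2*(2*sqrt(2))*conj(0) + 2*(2)*conj(-2) + 2*(-2*sqrt(2))*conj(0) + 4*(2)*conj(0) + 4*(0)*conj(0)]
      = (1/16)[(12) + (-4) + (0) + (-8) + (0) + (0) + (0)] = 0/16 = 0
  <chi_rho, chi_7> = (1/16)[1*(6)*conj(2) + 1*(-2)*conj(-2) + 2*(2*sqrt(2))*conj(-sqrt(2)) + 2*(2)*conj(0) + 2*(-2*sqrt(2))*conj(sqrt(2)) + 4*(2)*conj(0) + 4*(0)*conj(0)]
      = (1/16)[(12) + (4) + (-8) + (0) + (-8) + (0) + (0)] = 0/16 = 0
Dimension check: dim(rho) = sum (mult * dim) = 1*1 + 0*1 + 1*1 + 0*1 + 2*2 + 0*2 + 0*2 = 6 = chi_rho(e) = 6.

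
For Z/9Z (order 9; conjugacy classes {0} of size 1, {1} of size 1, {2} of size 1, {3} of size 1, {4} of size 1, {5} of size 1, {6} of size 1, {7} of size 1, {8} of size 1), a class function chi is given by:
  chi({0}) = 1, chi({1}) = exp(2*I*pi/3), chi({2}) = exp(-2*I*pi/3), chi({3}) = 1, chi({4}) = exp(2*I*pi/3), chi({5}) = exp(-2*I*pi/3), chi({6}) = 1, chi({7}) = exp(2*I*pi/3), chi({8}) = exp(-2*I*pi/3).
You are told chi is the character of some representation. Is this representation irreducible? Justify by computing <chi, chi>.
Irreducible: <chi, chi> = 1.

Reasoning: <chi, chi> = (1/|G|) sum_C |C| * |chi(C)|^2 = (1/9)[1*|1|^2 + 1*|exp(2*I*pi/3)|^2 + 1*|exp(-2*I*pi/3)|^2 + 1*|1|^2 + 1*|exp(2*I*pi/3)|^2 + 1*|exp(-2*I*pi/3)|^2 + 1*|1|^2 + 1*|exp(2*I*pi/3)|^2 + 1*|exp(-2*I*pi/3)|^2]
  = (1/9)[(1) + (1) + (1) + (1) + (1) + (1) + (1) + (1) + (1)] = 9/9 = 1.
(Exp terms are combined using exp(i*s)*conj(exp(i*t)) = exp(i*(s-t)), and sums of them are collapsed using the identity that for every m > 1 the m distinct m-th roots of unity sum to 0, e.g. 1 + exp(2*I*pi/3) + exp(-2*I*pi/3) = 0.)
A character is irreducible iff <chi, chi> = 1, so this representation is irreducible.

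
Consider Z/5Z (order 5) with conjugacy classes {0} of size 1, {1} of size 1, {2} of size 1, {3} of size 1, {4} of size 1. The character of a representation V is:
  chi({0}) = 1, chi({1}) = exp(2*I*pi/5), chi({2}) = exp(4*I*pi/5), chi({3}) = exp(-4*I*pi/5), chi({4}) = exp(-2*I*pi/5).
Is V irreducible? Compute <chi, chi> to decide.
Irreducible: <chi, chi> = 1.

Reasoning: <chi, chi> = (1/|G|) sum_C |C| * |chi(C)|^2 = (1/5)[1*|1|^2 + 1*|exp(2*I*pi/5)|^2 + 1*|exp(4*I*pi/5)|^2 + 1*|exp(-4*I*pi/5)|^2 + 1*|exp(-2*I*pi/5)|^2]
  = (1/5)[(1) + (1) + (1) + (1) + (1)] = 5/5 = 1.
(Exp terms are combined using exp(i*s)*conj(exp(i*t)) = exp(i*(s-t)), and sums of them are collapsed using the identity that for every m > 1 the m distinct m-th roots of unity sum to 0, e.g. 1 + exp(2*I*pi/3) + exp(-2*I*pi/3) = 0.)
A character is irreducible iff <chi, chi> = 1, so this representation is irreducible.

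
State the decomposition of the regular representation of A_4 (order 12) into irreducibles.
Each irreducible V_i of dimension d_i appears with multiplicity d_i, i.e. rho_reg = (direct sum over all irreducibles V_i) d_i V_i. The irreducible dimensions for A_4 are 1, 1, 1, 3: 3 irreducibles of dimension 1, each with multiplicity 1; 1 irreducible of dimension 3, with multiplicity 3. Total dimension 3*1*1 + 1*3*3 = 12 = |G|.

Solution. General theorem: in the regular representation of a finite group G, each irreducible appears with multiplicity equal to its dimension. Check: dim(rho_reg) = sum d_i^2 = 1 + 1 + 1 + 9 = 12 = |G|.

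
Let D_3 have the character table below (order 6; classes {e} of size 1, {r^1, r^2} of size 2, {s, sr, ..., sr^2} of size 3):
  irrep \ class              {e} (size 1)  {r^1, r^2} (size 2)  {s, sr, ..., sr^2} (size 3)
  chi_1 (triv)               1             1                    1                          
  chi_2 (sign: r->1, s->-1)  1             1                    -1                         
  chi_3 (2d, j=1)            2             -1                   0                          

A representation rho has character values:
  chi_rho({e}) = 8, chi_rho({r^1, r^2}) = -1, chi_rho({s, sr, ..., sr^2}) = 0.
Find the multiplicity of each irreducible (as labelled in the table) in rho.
Multiplicities: chi_1: 1, chi_2: 1, chi_3: 3.

Justification: Use <chi_rho, chi> = (1/|G|) sum_C |C| * chi_rho(C) * conj(chi(C)) with |G| = 6 for each irreducible chi in the table:
  <chi_rho, chi_1> = (1/6)[1*(8)*conj(1) + 2*(-1)*conj(1) + 3*(0)*conj(1)]
      = (1/6)[(8) + (-2) + (0)] = 6/6 = 1
  <chi_rho, chi_2> = (1/6)[1*(8)*conj(1) + 2*(-1)*conj(1) + 3*(0)*conj(-1)]
      = (1/6)[(8) + (-2) + (0)] = 6/6 = 1
  <chi_rho, chi_3> = (1/6)[1*(8)*conj(2) + 2*(-1)*conj(-1) + 3*(0)*conj(0)]
      = (1/6)[(16) + (2) + (0)] = 18/6 = 3
Dimension check: dim(rho) = sum (mult * dim) = 1*1 + 1*1 + 3*2 = 8 = chi_rho(e) = 8.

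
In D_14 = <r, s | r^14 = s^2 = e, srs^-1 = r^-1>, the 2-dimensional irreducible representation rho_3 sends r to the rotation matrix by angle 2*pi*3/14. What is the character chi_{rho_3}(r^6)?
chi_{rho_3}(r^6) = 2*cos(2*pi*3*6/14) = -2*cos(3*pi/7)

Explanation: rho_3(r^6) is rotation by angle 2*pi*3*6/14, whose trace is 2*cos(2*pi*3*6/14) = -2*cos(3*pi/7).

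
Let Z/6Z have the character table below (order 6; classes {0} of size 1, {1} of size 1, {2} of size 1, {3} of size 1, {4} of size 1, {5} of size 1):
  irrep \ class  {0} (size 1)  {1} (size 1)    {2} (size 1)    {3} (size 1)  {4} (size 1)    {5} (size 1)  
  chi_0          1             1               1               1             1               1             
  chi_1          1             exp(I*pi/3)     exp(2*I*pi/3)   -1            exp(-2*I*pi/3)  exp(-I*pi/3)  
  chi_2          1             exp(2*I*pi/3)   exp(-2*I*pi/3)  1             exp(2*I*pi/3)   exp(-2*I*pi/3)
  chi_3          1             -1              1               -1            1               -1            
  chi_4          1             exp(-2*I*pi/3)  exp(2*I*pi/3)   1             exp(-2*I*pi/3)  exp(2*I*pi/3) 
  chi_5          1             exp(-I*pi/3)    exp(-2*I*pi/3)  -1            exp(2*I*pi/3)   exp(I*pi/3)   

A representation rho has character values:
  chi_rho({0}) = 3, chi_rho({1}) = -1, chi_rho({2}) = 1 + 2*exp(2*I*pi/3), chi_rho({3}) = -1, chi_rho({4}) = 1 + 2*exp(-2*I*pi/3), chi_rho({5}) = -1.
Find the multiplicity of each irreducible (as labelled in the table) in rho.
Multiplicities: chi_0: 0, chi_1: 1, chi_2: 0, chi_3: 1, chi_4: 1, chi_5: 0.

Working: Use <chi_rho, chi> = (1/|G|) sum_C |C| * chi_rho(C) * conj(chi(C)) with |G| = 6 for each irreducible chi in the table:
  <chi_rho, chi_0> = (1/6)[1*(3)*conj(1) + 1*(-1)*conj(1) + 1*(1 + 2*exp(2*I*pi/3))*conj(1) + 1*(-1)*conj(1) + 1*(1 + 2*exp(-2*I*pi/3))*conj(1) + 1*(-1)*conj(1)]
      = (1/6)[(3) + (-1) + (1 + 2*exp(2*I*pi/3)) + (-1) + (1 + 2*exp(-2*I*pi/3)) + (-1)] = 0/6 = 0
  <chi_rho, chi_1> = (1/6)[1*(3)*conj(1) + 1*(-1)*conj(exp(I*pi/3)) + 1*(1 + 2*exp(2*I*pi/3))*conj(exp(2*I*pi/3)) + 1*(-1)*conj(-1) + 1*(1 + 2*exp(-2*I*pi/3))*conj(exp(-2*I*pi/3)) + 1*(-1)*conj(exp(-I*pi/3))]
      = (1/6)[(3) + (-exp(-I*pi/3)) + (2 + exp(-2*I*pi/3)) + (1) + (2 + exp(2*I*pi/3)) + (-exp(I*pi/3))] = 6/6 = 1
  <chi_rho, chi_2> = (1/6)[1*(3)*conj(1) + 1*(-1)*conj(exp(2*I*pi/3)) + 1*(1 + 2*exp(2*I*pi/3))*conj(exp(-2*I*pi/3)) + 1*(-1)*conj(1) + 1*(1 + 2*exp(-2*I*pi/3))*conj(exp(2*I*pi/3)) + 1*(-1)*conj(exp(-2*I*pi/3))]
      = (1/6)[(3) + (exp(-I*pi/3) + exp(2*I*pi/3) - exp(-2*I*pi/3)) + (2*exp(-2*I*pi/3) + exp(2*I*pi/3)) + (-1) + (exp(-2*I*pi/3) + 2*exp(2*I*pi/3)) + (exp(-2*I*pi/3) - exp(2*I*pi/3) + exp(I*pi/3))] = 0/6 = 0
  <chi_rho, chi_3> = (1/6)[1*(3)*conj(1) + 1*(-1)*conj(-1) + 1*(1 + 2*exp(2*I*pi/3))*conj(1) + 1*(-1)*conj(-1) + 1*(1 + 2*exp(-2*I*pi/3))*conj(1) + 1*(-1)*conj(-1)]
      = (1/6)[(3) + (1) + (1 + 2*exp(2*I*pi/3)) + (1) + (1 + 2*exp(-2*I*pi/3)) + (1)] = 6/6 = 1
  <chi_rho, chi_4> = (1/6)[1*(3)*conj(1) + 1*(-1)*conj(exp(-2*I*pi/3)) + 1*(1 + 2*exp(2*I*pi/3))*conj(exp(2*I*pi/3)) + 1*(-1)*conj(1) + 1*(1 + 2*exp(-2*I*pi/3))*conj(exp(-2*I*pi/3)) + 1*(-1)*conj(exp(2*I*pi/3))]
      = (1/6)[(3) + (-exp(2*I*pi/3)) + (2 + exp(-2*I*pi/3)) + (-1) + (2 + exp(2*I*pi/3)) + (-exp(-2*I*pi/3))] = 6/6 = 1
  <chi_rho, chi_5> = (1/6)[1*(3)*conj(1) + 1*(-1)*conj(exp(-I*pi/3)) + 1*(1 + 2*exp(2*I*pi/3))*conj(exp(-2*I*pi/3)) + 1*(-1)*conj(-1) + 1*(1 + 2*exp(-2*I*pi/3))*conj(exp(2*I*pi/3)) + 1*(-1)*conj(exp(I*pi/3))]
      = (1/6)[(3) + (-exp(I*pi/3) + exp(-I*pi/3) + exp(2*I*pi/3)) + (2*exp(-2*I*pi/3) + exp(2*I*pi/3)) + (1) + (exp(-2*I*pi/3) + 2*exp(2*I*pi/3)) + (exp(-2*I*pi/3) - exp(-I*pi/3) + exp(I*pi/3))] = 0/6 = 0
(Exp terms are combined using exp(i*s)*conj(exp(i*t)) = exp(i*(s-t)), and sums of them are collapsed using the identity that for every m > 1 the m distinct m-th roots of unity sum to 0, e.g. 1 + exp(2*I*pi/3) + exp(-2*I*pi/3) = 0.)
Dimension check: dim(rho) = sum (mult * dim) = 0*1 + 1*1 + 0*1 + 1*1 + 1*1 + 0*1 = 3 = chi_rho(e) = 3.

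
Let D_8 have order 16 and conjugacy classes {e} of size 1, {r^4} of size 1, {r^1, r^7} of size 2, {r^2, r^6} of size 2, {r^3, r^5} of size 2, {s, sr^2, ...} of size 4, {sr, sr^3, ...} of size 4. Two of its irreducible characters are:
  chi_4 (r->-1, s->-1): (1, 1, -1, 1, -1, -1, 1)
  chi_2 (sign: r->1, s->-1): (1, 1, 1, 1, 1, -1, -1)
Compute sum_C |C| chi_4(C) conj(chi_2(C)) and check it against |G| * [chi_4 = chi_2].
Sum = 0; so <chi_4, chi_2> = 0 (distinct irreducibles are orthogonal).

Working: Compute term by term over conjugacy classes (|C| * chi_4(C) * conj(chi_2(C))):
  1*(1)*conj(1) + 1*(1)*conj(1) + 2*(-1)*conj(1) + 2*(1)*conj(1) + 2*(-1)*conj(1) + 4*(-1)*conj(-1) + 4*(1)*conj(-1)
  = (1) + (1) + (-2) + (2) + (-2) + (4) + (-4)
  = 0.
Dividing by |G| = 16 gives 0/16 = 0, matching the row-orthogonality relation <chi_4, chi_2> = [chi_4 = chi_2].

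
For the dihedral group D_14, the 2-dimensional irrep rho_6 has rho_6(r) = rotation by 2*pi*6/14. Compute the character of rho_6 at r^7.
chi_{rho_6}(r^7) = 2*cos(2*pi*6*7/14) = 2

Reasoning: rho_6(r^7) is rotation by angle 2*pi*6*7/14, whose trace is 2*cos(2*pi*6*7/14) = 2.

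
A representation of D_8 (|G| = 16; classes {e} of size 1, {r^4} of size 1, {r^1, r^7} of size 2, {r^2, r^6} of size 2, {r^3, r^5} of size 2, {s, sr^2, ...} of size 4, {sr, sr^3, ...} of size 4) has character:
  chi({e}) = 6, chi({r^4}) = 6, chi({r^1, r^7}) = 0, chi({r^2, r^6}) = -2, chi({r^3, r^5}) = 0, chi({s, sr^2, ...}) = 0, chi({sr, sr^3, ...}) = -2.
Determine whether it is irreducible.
Not irreducible (reducible): <chi, chi> = 6 > 1.

Justification: <chi, chi> = (1/|G|) sum_C |C| * |chi(C)|^2 = (1/16)[1*|6|^2 + 1*|6|^2 + 2*|0|^2 + 2*|-2|^2 + 2*|0|^2 + 4*|0|^2 + 4*|-2|^2]
  = (1/16)[(36) + (36) + (0) + (8) + (0) + (0) + (16)] = 96/16 = 6.
A character is irreducible iff <chi, chi> = 1, so this representation is reducible.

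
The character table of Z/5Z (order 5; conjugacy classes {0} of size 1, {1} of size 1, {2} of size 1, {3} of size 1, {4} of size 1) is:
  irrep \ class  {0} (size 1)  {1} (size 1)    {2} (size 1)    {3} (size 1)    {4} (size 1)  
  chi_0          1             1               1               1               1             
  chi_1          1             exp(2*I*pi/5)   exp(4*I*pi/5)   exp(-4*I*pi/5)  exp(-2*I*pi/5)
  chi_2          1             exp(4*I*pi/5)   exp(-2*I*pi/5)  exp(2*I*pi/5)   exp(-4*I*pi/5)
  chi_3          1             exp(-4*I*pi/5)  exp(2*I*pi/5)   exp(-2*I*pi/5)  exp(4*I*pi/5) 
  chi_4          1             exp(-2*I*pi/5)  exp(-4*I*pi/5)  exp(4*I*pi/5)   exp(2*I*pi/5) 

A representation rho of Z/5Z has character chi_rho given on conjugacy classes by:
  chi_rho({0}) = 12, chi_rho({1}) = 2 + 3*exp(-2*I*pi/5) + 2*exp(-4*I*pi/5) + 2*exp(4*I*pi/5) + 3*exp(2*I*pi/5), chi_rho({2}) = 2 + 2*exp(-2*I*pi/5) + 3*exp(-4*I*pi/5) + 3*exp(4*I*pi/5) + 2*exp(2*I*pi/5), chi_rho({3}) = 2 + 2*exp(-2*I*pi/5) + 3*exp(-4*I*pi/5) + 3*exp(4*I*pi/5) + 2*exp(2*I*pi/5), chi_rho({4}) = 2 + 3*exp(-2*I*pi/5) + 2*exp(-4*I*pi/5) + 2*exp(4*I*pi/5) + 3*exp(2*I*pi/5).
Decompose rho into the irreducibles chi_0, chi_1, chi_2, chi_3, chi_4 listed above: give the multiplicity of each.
Multiplicities: chi_0: 2, chi_1: 3, chi_2: 2, chi_3: 2, chi_4: 3.

Justification: Use <chi_rho, chi> = (1/|G|) sum_C |C| * chi_rho(C) * conj(chi(C)) with |G| = 5 for each irreducible chi in the table:
  <chi_rho, chi_0> = (1/5)[1*(12)*conj(1) + 1*(2 + 3*exp(-2*I*pi/5) + 2*exp(-4*I*pi/5) + 2*exp(4*I*pi/5) + 3*exp(2*I*pi/5))*conj(1) + 1*(2 + 2*exp(-2*I*pi/5) + 3*exp(-4*I*pi/5) + 3*exp(4*I*pi/5) + 2*exp(2*I*pi/5))*conj(1) + 1*(2 + 2*exp(-2*I*pi/5) + 3*exp(-4*I*pi/5) + 3*exp(4*I*pi/5) + 2*exp(2*I*pi/5))*conj(1) + 1*(2 + 3*exp(-2*I*pi/5) + 2*exp(-4*I*pi/5) + 2*exp(4*I*pi/5) + 3*exp(2*I*pi/5))*conj(1)]
      = (1/5)[(12) + (2 + 3*exp(-2*I*pi/5) + 2*exp(-4*I*pi/5) + 2*exp(4*I*pi/5) + 3*exp(2*I*pi/5)) + (2 + 2*exp(-2*I*pi/5) + 3*exp(-4*I*pi/5) + 3*exp(4*I*pi/5) + 2*exp(2*I*pi/5)) + (2 + 2*exp(-2*I*pi/5) + 3*exp(-4*I*pi/5) + 3*exp(4*I*pi/5) + 2*exp(2*I*pi/5)) + (2 + 3*exp(-2*I*pi/5) + 2*exp(-4*I*pi/5) + 2*exp(4*I*pi/5) + 3*exp(2*I*pi/5))] = 10/5 = 2
  <chi_rho, chi_1> = (1/5)[1*(12)*conj(1) + 1*(2 + 3*exp(-2*I*pi/5) + 2*exp(-4*I*pi/5) + 2*exp(4*I*pi/5) + 3*exp(2*I*pi/5))*conj(exp(2*I*pi/5)) + 1*(2 + 2*exp(-2*I*pi/5) + 3*exp(-4*I*pi/5) + 3*exp(4*I*pi/5) + 2*exp(2*I*pi/5))*conj(exp(4*I*pi/5)) + 1*(2 + 2*exp(-2*I*pi/5) + 3*exp(-4*I*pi/5) + 3*exp(4*I*pi/5) + 2*exp(2*I*pi/5))*conj(exp(-4*I*pi/5)) + 1*(2 + 3*exp(-2*I*pi/5) + 2*exp(-4*I*pi/5) + 2*exp(4*I*pi/5) + 3*exp(2*I*pi/5))*conj(exp(-2*I*pi/5))]
      = (1/5)[(12) + (3 + 2*exp(-2*I*pi/5) + 3*exp(-4*I*pi/5) + 2*exp(4*I*pi/5) + 2*exp(2*I*pi/5)) + (3 + 2*exp(-2*I*pi/5) + 2*exp(-4*I*pi/5) + 2*exp(4*I*pi/5) + 3*exp(2*I*pi/5)) + (3 + 3*exp(-2*I*pi/5) + 2*exp(-4*I*pi/5) + 2*exp(4*I*pi/5) + 2*exp(2*I*pi/5)) + (3 + 2*exp(-2*I*pi/5) + 2*exp(-4*I*pi/5) + 3*exp(4*I*pi/5) + 2*exp(2*I*pi/5))] = 15/5 = 3
  <chi_rho, chi_2> = (1/5)[1*(12)*conj(1) + 1*(2 + 3*exp(-2*I*pi/5) + 2*exp(-4*I*pi/5) + 2*exp(4*I*pi/5) + 3*exp(2*I*pi/5))*conj(exp(4*I*pi/5)) + 1*(2 + 2*exp(-2*I*pi/5) + 3*exp(-4*I*pi/5) + 3*exp(4*I*pi/5) + 2*exp(2*I*pi/5))*conj(exp(-2*I*pi/5)) + 1*(2 + 2*exp(-2*I*pi/5) + 3*exp(-4*I*pi/5) + 3*exp(4*I*pi/5) + 2*exp(2*I*pi/5))*conj(exp(2*I*pi/5)) + 1*(2 + 3*exp(-2*I*pi/5) + 2*exp(-4*I*pi/5) + 2*exp(4*I*pi/5) + 3*exp(2*I*pi/5))*conj(exp(-4*I*pi/5))]
      = (1/5)[(12) + (2 + 3*exp(-2*I*pi/5) + 2*exp(-4*I*pi/5) + 3*exp(4*I*pi/5) + 2*exp(2*I*pi/5)) + (2 + 3*exp(-2*I*pi/5) + 3*exp(-4*I*pi/5) + 2*exp(4*I*pi/5) + 2*exp(2*I*pi/5)) + (2 + 2*exp(-2*I*pi/5) + 2*exp(-4*I*pi/5) + 3*exp(4*I*pi/5) + 3*exp(2*I*pi/5)) + (2 + 2*exp(-2*I*pi/5) + 3*exp(-4*I*pi/5) + 2*exp(4*I*pi/5) + 3*exp(2*I*pi/5))] = 10/5 = 2
  <chi_rho, chi_3> = (1/5)[1*(12)*conj(1) + 1*(2 + 3*exp(-2*I*pi/5) + 2*exp(-4*I*pi/5) + 2*exp(4*I*pi/5) + 3*exp(2*I*pi/5))*conj(exp(-4*I*pi/5)) + 1*(2 + 2*exp(-2*I*pi/5) + 3*exp(-4*I*pi/5) + 3*exp(4*I*pi/5) + 2*exp(2*I*pi/5))*conj(exp(2*I*pi/5)) + 1*(2 + 2*exp(-2*I*pi/5) + 3*exp(-4*I*pi/5) + 3*exp(4*I*pi/5) + 2*exp(2*I*pi/5))*conj(exp(-2*I*pi/5)) + 1*(2 + 3*exp(-2*I*pi/5) + 2*exp(-4*I*pi/5) + 2*exp(4*I*pi/5) + 3*exp(2*I*pi/5))*conj(exp(4*I*pi/5))]
      = (1/5)[(12) + (2 + 2*exp(-2*I*pi/5) + 3*exp(-4*I*pi/5) + 2*exp(4*I*pi/5) + 3*exp(2*I*pi/5)) + (2 + 2*exp(-2*I*pi/5) + 2*exp(-4*I*pi/5) + 3*exp(4*I*pi/5) + 3*exp(2*I*pi/5)) + (2 + 3*exp(-2*I*pi/5) + 3*exp(-4*I*pi/5) + 2*exp(4*I*pi/5) + 2*exp(2*I*pi/5)) + (2 + 3*exp(-2*I*pi/5) + 2*exp(-4*I*pi/5) + 3*exp(4*I*pi/5) + 2*exp(2*I*pi/5))] = 10/5 = 2
  <chi_rho, chi_4> = (1/5)[1*(12)*conj(1) + 1*(2 + 3*exp(-2*I*pi/5) + 2*exp(-4*I*pi/5) + 2*exp(4*I*pi/5) + 3*exp(2*I*pi/5))*conj(exp(-2*I*pi/5)) + 1*(2 + 2*exp(-2*I*pi/5) + 3*exp(-4*I*pi/5) + 3*exp(4*I*pi/5) + 2*exp(2*I*pi/5))*conj(exp(-4*I*pi/5)) + 1*(2 + 2*exp(-2*I*pi/5) + 3*exp(-4*I*pi/5) + 3*exp(4*I*pi/5) + 2*exp(2*I*pi/5))*conj(exp(4*I*pi/5)) + 1*(2 + 3*exp(-2*I*pi/5) + 2*exp(-4*I*pi/5) + 2*exp(4*I*pi/5) + 3*exp(2*I*pi/5))*conj(exp(2*I*pi/5))]
      = (1/5)[(12) + (3 + 2*exp(-2*I*pi/5) + 2*exp(-4*I*pi/5) + 3*exp(4*I*pi/5) + 2*exp(2*I*pi/5)) + (3 + 3*exp(-2*I*pi/5) + 2*exp(-4*I*pi/5) + 2*exp(4*I*pi/5) + 2*exp(2*I*pi/5)) + (3 + 2*exp(-2*I*pi/5) + 2*exp(-4*I*pi/5) + 2*exp(4*I*pi/5) + 3*exp(2*I*pi/5)) + (3 + 2*exp(-2*I*pi/5) + 3*exp(-4*I*pi/5) + 2*exp(4*I*pi/5) + 2*exp(2*I*pi/5))] = 15/5 = 3
(Exp terms are combined using exp(i*s)*conj(exp(i*t)) = exp(i*(s-t)), and sums of them are collapsed using the identity that for every m > 1 the m distinct m-th roots of unity sum to 0, e.g. 1 + exp(2*I*pi/3) + exp(-2*I*pi/3) = 0.)
Dimension check: dim(rho) = sum (mult * dim) = 2*1 + 3*1 + 2*1 + 2*1 + 3*1 = 12 = chi_rho(e) = 12.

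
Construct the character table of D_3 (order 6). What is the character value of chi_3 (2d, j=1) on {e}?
Conjugacy classes: {e} of size 1, {r^1, r^2} of size 2, {s, sr, ..., sr^2} of size 3.
Character table:
  irrep \ class              {e} (size 1)  {r^1, r^2} (size 2)  {s, sr, ..., sr^2} (size 3)
  chi_1 (triv)               1             1                    1                          
  chi_2 (sign: r->1, s->-1)  1             1                    -1                         
  chi_3 (2d, j=1)            2             -1                   0                          

Spot check: chi_3 (2d, j=1) on {e} = 2.

Details: D_3 has order 2*3 = 6 with 3 conjugacy classes, hence 3 irreducibles. Sum of squared dims 1 + 1 + 4 = 6 = |G|. Linear characters come from the abelianisation; the 2-dimensional irreps have character r^k -> 2*cos(2*pi*j*k/3), reflections -> 0.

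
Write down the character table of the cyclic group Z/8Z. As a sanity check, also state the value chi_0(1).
Character table of Z/8Z (irreps indexed chi_0,...,chi_7 with chi_k(m) = zeta_8^(k*m), zeta_8 = exp(2*pi*i/8)):
  irrep \ class  {0} (size 1)  {1} (size 1)    {2} (size 1)  {3} (size 1)    {4} (size 1)  {5} (size 1)    {6} (size 1)  {7} (size 1)  
  chi_0          1             1               1             1               1             1               1             1             
  chi_1          1             exp(I*pi/4)     I             exp(3*I*pi/4)   -1            exp(-3*I*pi/4)  -I            exp(-I*pi/4)  
  chi_2          1             I               -1            -I              1             I               -1            -I            
  chi_3          1             exp(3*I*pi/4)   -I            exp(I*pi/4)     -1            exp(-I*pi/4)    I             exp(-3*I*pi/4)
  chi_4          1             -1              1             -1              1             -1              1             -1            
  chi_5          1             exp(-3*I*pi/4)  I             exp(-I*pi/4)    -1            exp(I*pi/4)     -I            exp(3*I*pi/4) 
  chi_6          1             -I              -1            I               1             -I              -1            I             
  chi_7          1             exp(-I*pi/4)    -I            exp(-3*I*pi/4)  -1            exp(3*I*pi/4)   I             exp(I*pi/4)   

Spot check: chi_0(1) = zeta_8^(0*1) = zeta_8^0 = 1.

Argument: Z/8Z is abelian, so all 8 irreducible complex representations are 1-dimensional. They are given by chi_k(m) = zeta_8^(k*m) for k = 0,...,7. Row orthogonality: sum_m chi_k(m) conj(chi_l(m)) = 8 * [k = l].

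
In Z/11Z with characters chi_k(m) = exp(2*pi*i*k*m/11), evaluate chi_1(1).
chi_1(1) = zeta_11^1 = exp(2*I*pi/11)

Reasoning: chi_1(1) = zeta_11^(1*1) = zeta_11^1. Since zeta_11^11 = 1, this equals zeta_11^1 = exp(2*pi*i*1/11) = exp(2*I*pi/11).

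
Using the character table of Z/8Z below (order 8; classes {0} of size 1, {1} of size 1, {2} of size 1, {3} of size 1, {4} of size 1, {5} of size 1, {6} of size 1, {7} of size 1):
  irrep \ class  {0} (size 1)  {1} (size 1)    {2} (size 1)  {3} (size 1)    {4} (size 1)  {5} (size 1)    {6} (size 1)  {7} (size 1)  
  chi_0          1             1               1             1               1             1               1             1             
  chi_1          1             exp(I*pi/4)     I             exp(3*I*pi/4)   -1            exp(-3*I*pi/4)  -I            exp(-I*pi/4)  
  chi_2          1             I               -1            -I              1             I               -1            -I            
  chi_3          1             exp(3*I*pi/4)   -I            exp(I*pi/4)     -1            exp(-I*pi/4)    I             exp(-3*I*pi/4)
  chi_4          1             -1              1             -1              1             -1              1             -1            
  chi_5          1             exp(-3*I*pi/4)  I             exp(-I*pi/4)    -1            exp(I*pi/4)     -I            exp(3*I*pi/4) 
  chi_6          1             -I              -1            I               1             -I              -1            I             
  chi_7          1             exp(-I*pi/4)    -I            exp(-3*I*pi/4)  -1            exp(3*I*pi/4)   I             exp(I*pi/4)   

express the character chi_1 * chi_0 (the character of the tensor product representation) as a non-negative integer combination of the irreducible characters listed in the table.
chi_1 tensor chi_0 = chi_1 (all other irreducibles have multiplicity 0).

Working: The character of a tensor product is the pointwise product (chi_1 * chi_0)(C) = chi_1(C) * chi_0(C):
  {0}: (1)*(1), {1}: (exp(I*pi/4))*(1), {2}: (I)*(1), {3}: (exp(3*I*pi/4))*(1), {4}: (-1)*(1), {5}: (exp(-3*I*pi/4))*(1), {6}: (-I)*(1), {7}: (exp(-I*pi/4))*(1)
so (chi_1 * chi_0) takes values
  {0} -> 1, {1} -> exp(I*pi/4), {2} -> I, {3} -> exp(3*I*pi/4), {4} -> -1, {5} -> exp(-3*I*pi/4), {6} -> -I, {7} -> exp(-I*pi/4).
Now take the inner product of this character with each irreducible chi from the table, <chi_1*chi_0, chi> = (1/8) sum_C |C| (chi_1*chi_0)(C) conj(chi(C)):
  <chi_1*chi_0, chi_0> = (1/8)[1*(1)*conj(1) + 1*(exp(I*pi/4))*conj(1) + 1*(I)*conj(1) + 1*(exp(3*I*pi/4))*conj(1) + 1*(-1)*conj(1) + 1*(exp(-3*I*pi/4))*conj(1) + 1*(-I)*conj(1) + 1*(exp(-I*pi/4))*conj(1)]
      = (1/8)[(1) + (exp(I*pi/4)) + (I) + (exp(3*I*pi/4)) + (-1) + (exp(-3*I*pi/4)) + (-I) + (exp(-I*pi/4))] = 0/8 = 0
  <chi_1*chi_0, chi_1> = (1/8)[1*(1)*conj(1) + 1*(exp(I*pi/4))*conj(exp(I*pi/4)) + 1*(I)*conj(I) + 1*(exp(3*I*pi/4))*conj(exp(3*I*pi/4)) + 1*(-1)*conj(-1) + 1*(exp(-3*I*pi/4))*conj(exp(-3*I*pi/4)) + 1*(-I)*conj(-I) + 1*(exp(-I*pi/4))*conj(exp(-I*pi/4))]
      = (1/8)[(1) + (1) + (1) + (1) + (1) + (1) + (1) + (1)] = 8/8 = 1
  <chi_1*chi_0, chi_2> = (1/8)[1*(1)*conj(1) + 1*(exp(I*pi/4))*conj(I) + 1*(I)*conj(-1) + 1*(exp(3*I*pi/4))*conj(-I) + 1*(-1)*conj(1) + 1*(exp(-3*I*pi/4))*conj(I) + 1*(-I)*conj(-1) + 1*(exp(-I*pi/4))*conj(-I)]
      = (1/8)[(1) + (-exp(3*I*pi/4)) + (-I) + (exp(-3*I*pi/4)) + (-1) + (-exp(-I*pi/4)) + (I) + (exp(I*pi/4))] = 0/8 = 0
  <chi_1*chi_0, chi_3> = (1/8)[1*(1)*conj(1) + 1*(exp(I*pi/4))*conj(exp(3*I*pi/4)) + 1*(I)*conj(-I) + 1*(exp(3*I*pi/4))*conj(exp(I*pi/4)) + 1*(-1)*conj(-1) + 1*(exp(-3*I*pi/4))*conj(exp(-I*pi/4)) + 1*(-I)*conj(I) + 1*(exp(-I*pi/4))*conj(exp(-3*I*pi/4))]
      = (1/8)[(1) + (-I) + (-1) + (I) + (1) + (-I) + (-1) + (I)] = 0/8 = 0
  <chi_1*chi_0, chi_4> = (1/8)[1*(1)*conj(1) + 1*(exp(I*pi/4))*conj(-1) + 1*(I)*conj(1) + 1*(exp(3*I*pi/4))*conj(-1) + 1*(-1)*conj(1) + 1*(exp(-3*I*pi/4))*conj(-1) + 1*(-I)*conj(1) + 1*(exp(-I*pi/4))*conj(-1)]
      = (1/8)[(1) + (-exp(I*pi/4)) + (I) + (-exp(3*I*pi/4)) + (-1) + (-exp(-3*I*pi/4)) + (-I) + (-exp(-I*pi/4))] = 0/8 = 0
  <chi_1*chi_0, chi_5> = (1/8)[1*(1)*conj(1) + 1*(exp(I*pi/4))*conj(exp(-3*I*pi/4)) + 1*(I)*conj(I) + 1*(exp(3*I*pi/4))*conj(exp(-I*pi/4)) + 1*(-1)*conj(-1) + 1*(exp(-3*I*pi/4))*conj(exp(I*pi/4)) + 1*(-I)*conj(-I) + 1*(exp(-I*pi/4))*conj(exp(3*I*pi/4))]
      = (1/8)[(1) + (-1) + (1) + (-1) + (1) + (-1) + (1) + (-1)] = 0/8 = 0
  <chi_1*chi_0, chi_6> = (1/8)[1*(1)*conj(1) + 1*(exp(I*pi/4))*conj(-I) + 1*(I)*conj(-1) + 1*(exp(3*I*pi/4))*conj(I) + 1*(-1)*conj(1) + 1*(exp(-3*I*pi/4))*conj(-I) + 1*(-I)*conj(-1) + 1*(exp(-I*pi/4))*conj(I)]
      = (1/8)[(1) + (exp(3*I*pi/4)) + (-I) + (-exp(-3*I*pi/4)) + (-1) + (exp(-I*pi/4)) + (I) + (-exp(I*pi/4))] = 0/8 = 0
  <chi_1*chi_0, chi_7> = (1/8)[1*(1)*conj(1) + 1*(exp(I*pi/4))*conj(exp(-I*pi/4)) + 1*(I)*conj(-I) + 1*(exp(3*I*pi/4))*conj(exp(-3*I*pi/4)) + 1*(-1)*conj(-1) + 1*(exp(-3*I*pi/4))*conj(exp(3*I*pi/4)) + 1*(-I)*conj(I) + 1*(exp(-I*pi/4))*conj(exp(I*pi/4))]
      = (1/8)[(1) + (I) + (-1) + (-I) + (1) + (I) + (-1) + (-I)] = 0/8 = 0
(Exp terms are combined using exp(i*s)*conj(exp(i*t)) = exp(i*(s-t)), and sums of them are collapsed using the identity that for every m > 1 the m distinct m-th roots of unity sum to 0, e.g. 1 + exp(2*I*pi/3) + exp(-2*I*pi/3) = 0.)
Hence the multiplicities are chi_1: 1. Dimension check: dim(chi_1)*dim(chi_0) = 1*1 = 1 and sum (mult * dim) = 1*1 = 1.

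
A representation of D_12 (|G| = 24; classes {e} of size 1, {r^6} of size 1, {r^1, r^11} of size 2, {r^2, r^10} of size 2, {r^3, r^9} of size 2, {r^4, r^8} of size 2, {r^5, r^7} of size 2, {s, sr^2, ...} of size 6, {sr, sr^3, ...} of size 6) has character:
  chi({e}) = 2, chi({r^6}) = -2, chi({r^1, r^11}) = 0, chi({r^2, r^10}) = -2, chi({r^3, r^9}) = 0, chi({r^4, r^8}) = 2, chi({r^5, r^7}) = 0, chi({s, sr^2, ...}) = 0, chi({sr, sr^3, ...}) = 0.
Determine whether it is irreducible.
Irreducible: <chi, chi> = 1.

Derivation: <chi, chi> = (1/|G|) sum_C |C| * |chi(C)|^2 = (1/24)[1*|2|^2 + 1*|-2|^2 + 2*|0|^2 + 2*|-2|^2 + 2*|0|^2 + 2*|2|^2 + 2*|0|^2 + 6*|0|^2 + 6*|0|^2]
  = (1/24)[(4) + (4) + (0) + (8) + (0) + (8) + (0) + (0) + (0)] = 24/24 = 1.
A character is irreducible iff <chi, chi> = 1, so this representation is irreducible.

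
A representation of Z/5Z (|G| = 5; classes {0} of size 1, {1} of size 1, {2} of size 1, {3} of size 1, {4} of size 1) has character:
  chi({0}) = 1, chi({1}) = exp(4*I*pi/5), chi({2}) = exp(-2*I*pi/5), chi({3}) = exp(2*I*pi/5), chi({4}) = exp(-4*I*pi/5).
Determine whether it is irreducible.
Irreducible: <chi, chi> = 1.

Why: <chi, chi> = (1/|G|) sum_C |C| * |chi(C)|^2 = (1/5)[1*|1|^2 + 1*|exp(4*I*pi/5)|^2 + 1*|exp(-2*I*pi/5)|^2 + 1*|exp(2*I*pi/5)|^2 + 1*|exp(-4*I*pi/5)|^2]
  = (1/5)[(1) + (1) + (1) + (1) + (1)] = 5/5 = 1.
(Exp terms are combined using exp(i*s)*conj(exp(i*t)) = exp(i*(s-t)), and sums of them are collapsed using the identity that for every m > 1 the m distinct m-th roots of unity sum to 0, e.g. 1 + exp(2*I*pi/3) + exp(-2*I*pi/3) = 0.)
A character is irreducible iff <chi, chi> = 1, so this representation is irreducible.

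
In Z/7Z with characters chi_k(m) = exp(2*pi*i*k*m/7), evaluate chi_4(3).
chi_4(3) = zeta_7^12 = exp(-4*I*pi/7)

Why: chi_4(3) = zeta_7^(4*3) = zeta_7^12. Since zeta_7^7 = 1, this equals zeta_7^5 = exp(2*pi*i*5/7) = exp(-4*I*pi/7).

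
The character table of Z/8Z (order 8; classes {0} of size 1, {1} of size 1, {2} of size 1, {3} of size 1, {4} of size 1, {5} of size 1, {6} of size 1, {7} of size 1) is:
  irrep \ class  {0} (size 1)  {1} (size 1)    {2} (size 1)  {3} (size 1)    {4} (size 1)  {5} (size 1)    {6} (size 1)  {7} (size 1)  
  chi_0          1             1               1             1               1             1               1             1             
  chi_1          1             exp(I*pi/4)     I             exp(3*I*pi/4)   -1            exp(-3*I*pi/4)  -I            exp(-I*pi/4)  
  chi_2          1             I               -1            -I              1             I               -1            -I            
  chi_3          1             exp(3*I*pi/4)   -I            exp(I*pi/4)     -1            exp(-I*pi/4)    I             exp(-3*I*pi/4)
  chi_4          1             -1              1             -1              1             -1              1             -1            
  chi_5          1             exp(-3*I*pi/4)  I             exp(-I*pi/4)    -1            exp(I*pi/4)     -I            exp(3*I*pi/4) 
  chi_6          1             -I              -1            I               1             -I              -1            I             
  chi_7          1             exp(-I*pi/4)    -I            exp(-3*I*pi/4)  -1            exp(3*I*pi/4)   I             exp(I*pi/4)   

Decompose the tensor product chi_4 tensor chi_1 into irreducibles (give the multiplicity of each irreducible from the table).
chi_4 tensor chi_1 = chi_5 (all other irreducibles have multiplicity 0).

Working: The character of a tensor product is the pointwise product (chi_4 * chi_1)(C) = chi_4(C) * chi_1(C):
  {0}: (1)*(1), {1}: (-1)*(exp(I*pi/4)), {2}: (1)*(I), {3}: (-1)*(exp(3*I*pi/4)), {4}: (1)*(-1), {5}: (-1)*(exp(-3*I*pi/4)), {6}: (1)*(-I), {7}: (-1)*(exp(-I*pi/4))
so (chi_4 * chi_1) takes values
  {0} -> 1, {1} -> -exp(I*pi/4), {2} -> I, {3} -> -exp(3*I*pi/4), {4} -> -1, {5} -> -exp(-3*I*pi/4), {6} -> -I, {7} -> -exp(-I*pi/4).
Now take the inner product of this character with each irreducible chi from the table, <chi_4*chi_1, chi> = (1/8) sum_C |C| (chi_4*chi_1)(C) conj(chi(C)):
  <chi_4*chi_1, chi_0> = (1/8)[1*(1)*conj(1) + 1*(-exp(I*pi/4))*conj(1) + 1*(I)*conj(1) + 1*(-exp(3*I*pi/4))*conj(1) + 1*(-1)*conj(1) + 1*(-exp(-3*I*pi/4))*conj(1) + 1*(-I)*conj(1) + 1*(-exp(-I*pi/4))*conj(1)]
      = (1/8)[(1) + (-exp(I*pi/4)) + (I) + (-exp(3*I*pi/4)) + (-1) + (-exp(-3*I*pi/4)) + (-I) + (-exp(-I*pi/4))] = 0/8 = 0
  <chi_4*chi_1, chi_1> = (1/8)[1*(1)*conj(1) + 1*(-exp(I*pi/4))*conj(exp(I*pi/4)) + 1*(I)*conj(I) + 1*(-exp(3*I*pi/4))*conj(exp(3*I*pi/4)) + 1*(-1)*conj(-1) + 1*(-exp(-3*I*pi/4))*conj(exp(-3*I*pi/4)) + 1*(-I)*conj(-I) + 1*(-exp(-I*pi/4))*conj(exp(-I*pi/4))]
      = (1/8)[(1) + (-1) + (1) + (-1) + (1) + (-1) + (1) + (-1)] = 0/8 = 0
  <chi_4*chi_1, chi_2> = (1/8)[1*(1)*conj(1) + 1*(-exp(I*pi/4))*conj(I) + 1*(I)*conj(-1) + 1*(-exp(3*I*pi/4))*conj(-I) + 1*(-1)*conj(1) + 1*(-exp(-3*I*pi/4))*conj(I) + 1*(-I)*conj(-1) + 1*(-exp(-I*pi/4))*conj(-I)]
      = (1/8)[(1) + (exp(3*I*pi/4)) + (-I) + (-exp(-3*I*pi/4)) + (-1) + (exp(-I*pi/4)) + (I) + (-exp(I*pi/4))] = 0/8 = 0
  <chi_4*chi_1, chi_3> = (1/8)[1*(1)*conj(1) + 1*(-exp(I*pi/4))*conj(exp(3*I*pi/4)) + 1*(I)*conj(-I) + 1*(-exp(3*I*pi/4))*conj(exp(I*pi/4)) + 1*(-1)*conj(-1) + 1*(-exp(-3*I*pi/4))*conj(exp(-I*pi/4)) + 1*(-I)*conj(I) + 1*(-exp(-I*pi/4))*conj(exp(-3*I*pi/4))]
      = (1/8)[(1) + (I) + (-1) + (-I) + (1) + (I) + (-1) + (-I)] = 0/8 = 0
  <chi_4*chi_1, chi_4> = (1/8)[1*(1)*conj(1) + 1*(-exp(I*pi/4))*conj(-1) + 1*(I)*conj(1) + 1*(-exp(3*I*pi/4))*conj(-1) + 1*(-1)*conj(1) + 1*(-exp(-3*I*pi/4))*conj(-1) + 1*(-I)*conj(1) + 1*(-exp(-I*pi/4))*conj(-1)]
      = (1/8)[(1) + (exp(I*pi/4)) + (I) + (exp(3*I*pi/4)) + (-1) + (exp(-3*I*pi/4)) + (-I) + (exp(-I*pi/4))] = 0/8 = 0
  <chi_4*chi_1, chi_5> = (1/8)[1*(1)*conj(1) + 1*(-exp(I*pi/4))*conj(exp(-3*I*pi/4)) + 1*(I)*conj(I) + 1*(-exp(3*I*pi/4))*conj(exp(-I*pi/4)) + 1*(-1)*conj(-1) + 1*(-exp(-3*I*pi/4))*conj(exp(I*pi/4)) + 1*(-I)*conj(-I) + 1*(-exp(-I*pi/4))*conj(exp(3*I*pi/4))]
      = (1/8)[(1) + (1) + (1) + (1) + (1) + (1) + (1) + (1)] = 8/8 = 1
  <chi_4*chi_1, chi_6> = (1/8)[1*(1)*conj(1) + 1*(-exp(I*pi/4))*conj(-I) + 1*(I)*conj(-1) + 1*(-exp(3*I*pi/4))*conj(I) + 1*(-1)*conj(1) + 1*(-exp(-3*I*pi/4))*conj(-I) + 1*(-I)*conj(-1) + 1*(-exp(-I*pi/4))*conj(I)]
      = (1/8)[(1) + (-exp(3*I*pi/4)) + (-I) + (exp(-3*I*pi/4)) + (-1) + (-exp(-I*pi/4)) + (I) + (exp(I*pi/4))] = 0/8 = 0
  <chi_4*chi_1, chi_7> = (1/8)[1*(1)*conj(1) + 1*(-exp(I*pi/4))*conj(exp(-I*pi/4)) + 1*(I)*conj(-I) + 1*(-exp(3*I*pi/4))*conj(exp(-3*I*pi/4)) + 1*(-1)*conj(-1) + 1*(-exp(-3*I*pi/4))*conj(exp(3*I*pi/4)) + 1*(-I)*conj(I) + 1*(-exp(-I*pi/4))*conj(exp(I*pi/4))]
      = (1/8)[(1) + (-I) + (-1) + (I) + (1) + (-I) + (-1) + (I)] = 0/8 = 0
(Exp terms are combined using exp(i*s)*conj(exp(i*t)) = exp(i*(s-t)), and sums of them are collapsed using the identity that for every m > 1 the m distinct m-th roots of unity sum to 0, e.g. 1 + exp(2*I*pi/3) + exp(-2*I*pi/3) = 0.)
Hence the multiplicities are chi_5: 1. Dimension check: dim(chi_4)*dim(chi_1) = 1*1 = 1 and sum (mult * dim) = 1*1 = 1.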